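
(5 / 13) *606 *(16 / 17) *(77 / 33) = 113120 / 221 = 511.86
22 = 22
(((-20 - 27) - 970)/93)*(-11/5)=3729/155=24.06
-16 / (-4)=4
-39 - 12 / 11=-441 / 11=-40.09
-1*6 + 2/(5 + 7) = -35/6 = -5.83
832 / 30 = 416 / 15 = 27.73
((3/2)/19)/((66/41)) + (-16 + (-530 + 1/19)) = -456371/836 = -545.90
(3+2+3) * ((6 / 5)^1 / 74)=24 / 185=0.13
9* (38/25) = 342/25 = 13.68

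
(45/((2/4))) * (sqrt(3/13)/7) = 90 * sqrt(39)/91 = 6.18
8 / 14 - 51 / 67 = -89 / 469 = -0.19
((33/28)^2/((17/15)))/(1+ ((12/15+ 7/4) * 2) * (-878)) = -81675/298333952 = -0.00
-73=-73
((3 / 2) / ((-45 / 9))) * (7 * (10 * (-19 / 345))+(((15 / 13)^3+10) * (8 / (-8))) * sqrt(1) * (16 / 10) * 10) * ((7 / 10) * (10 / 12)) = 99978487 / 3031860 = 32.98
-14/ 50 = -7/ 25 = -0.28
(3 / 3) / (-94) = -1 / 94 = -0.01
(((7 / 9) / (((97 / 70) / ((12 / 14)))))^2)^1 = 19600 / 84681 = 0.23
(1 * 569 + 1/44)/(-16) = -25037/704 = -35.56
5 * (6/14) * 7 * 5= 75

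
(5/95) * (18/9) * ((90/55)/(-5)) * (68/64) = -153/4180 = -0.04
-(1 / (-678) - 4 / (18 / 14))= 6331 / 2034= 3.11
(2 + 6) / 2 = 4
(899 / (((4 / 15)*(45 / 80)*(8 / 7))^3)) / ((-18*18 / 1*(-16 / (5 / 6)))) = 192723125 / 6718464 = 28.69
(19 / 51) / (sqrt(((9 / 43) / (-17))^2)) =817 / 27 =30.26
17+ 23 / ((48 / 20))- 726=-8393 / 12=-699.42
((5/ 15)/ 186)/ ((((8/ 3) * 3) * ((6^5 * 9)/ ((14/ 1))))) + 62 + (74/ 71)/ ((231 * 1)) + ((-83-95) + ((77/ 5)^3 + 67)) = 384634880045609993/ 106746105312000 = 3603.27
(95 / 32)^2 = 9025 / 1024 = 8.81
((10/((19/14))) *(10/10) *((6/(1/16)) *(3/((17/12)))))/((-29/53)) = -25643520/9367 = -2737.64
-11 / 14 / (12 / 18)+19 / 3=433 / 84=5.15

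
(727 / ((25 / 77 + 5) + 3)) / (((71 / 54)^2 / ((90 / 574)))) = 1049366340 / 132482521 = 7.92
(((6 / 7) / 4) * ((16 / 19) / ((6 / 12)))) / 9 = 16 / 399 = 0.04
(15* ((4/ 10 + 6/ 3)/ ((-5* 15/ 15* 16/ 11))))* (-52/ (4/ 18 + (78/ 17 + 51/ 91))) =17918901/ 373895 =47.92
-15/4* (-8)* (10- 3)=210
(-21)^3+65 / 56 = -518551 / 56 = -9259.84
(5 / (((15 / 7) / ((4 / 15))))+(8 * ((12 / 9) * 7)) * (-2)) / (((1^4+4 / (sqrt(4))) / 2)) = -13384 / 135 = -99.14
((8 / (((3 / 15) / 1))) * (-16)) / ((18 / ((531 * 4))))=-75520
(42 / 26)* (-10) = -210 / 13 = -16.15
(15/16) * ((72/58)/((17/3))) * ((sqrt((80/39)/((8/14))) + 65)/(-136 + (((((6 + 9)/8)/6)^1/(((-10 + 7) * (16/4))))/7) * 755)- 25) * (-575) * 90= 4694760000 * sqrt(1365)/1195656631 + 49791021215625/183947174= 270826.16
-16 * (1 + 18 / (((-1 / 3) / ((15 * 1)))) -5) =13024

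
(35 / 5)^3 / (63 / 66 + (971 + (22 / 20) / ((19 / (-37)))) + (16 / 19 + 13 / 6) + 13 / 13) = 113190 / 321361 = 0.35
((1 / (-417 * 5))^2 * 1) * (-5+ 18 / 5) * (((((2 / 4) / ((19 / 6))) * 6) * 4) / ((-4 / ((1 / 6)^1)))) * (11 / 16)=0.00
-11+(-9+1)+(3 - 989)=-1005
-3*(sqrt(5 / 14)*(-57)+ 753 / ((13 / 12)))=-27108 / 13+ 171*sqrt(70) / 14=-1983.04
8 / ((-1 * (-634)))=4 / 317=0.01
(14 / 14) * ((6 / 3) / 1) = 2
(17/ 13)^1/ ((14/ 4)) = 34/ 91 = 0.37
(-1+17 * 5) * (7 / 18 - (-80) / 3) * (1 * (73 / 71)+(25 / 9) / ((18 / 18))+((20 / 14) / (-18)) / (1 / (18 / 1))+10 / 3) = 24879856 / 1917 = 12978.54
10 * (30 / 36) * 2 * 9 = 150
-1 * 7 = -7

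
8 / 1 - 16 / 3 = 8 / 3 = 2.67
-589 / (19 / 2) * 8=-496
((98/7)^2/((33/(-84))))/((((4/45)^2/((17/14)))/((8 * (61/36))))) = -11432925/11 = -1039356.82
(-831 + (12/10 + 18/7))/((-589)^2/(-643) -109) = 18616779/14595280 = 1.28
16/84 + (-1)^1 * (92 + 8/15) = -3232/35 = -92.34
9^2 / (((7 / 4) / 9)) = 2916 / 7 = 416.57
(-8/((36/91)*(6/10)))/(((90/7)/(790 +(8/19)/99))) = -946580726/457083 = -2070.92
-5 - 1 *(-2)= -3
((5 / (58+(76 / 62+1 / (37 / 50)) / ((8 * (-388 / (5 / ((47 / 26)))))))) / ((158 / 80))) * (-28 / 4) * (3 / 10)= -2928336880 / 31945495993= -0.09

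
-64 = -64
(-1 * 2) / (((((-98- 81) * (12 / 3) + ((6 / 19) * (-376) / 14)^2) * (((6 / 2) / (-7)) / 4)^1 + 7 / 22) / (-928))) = 5055940736 / 188850271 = 26.77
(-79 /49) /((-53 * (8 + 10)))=79 /46746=0.00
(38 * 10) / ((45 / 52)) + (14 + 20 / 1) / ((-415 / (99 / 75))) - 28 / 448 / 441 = 3570848977 / 8134000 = 439.00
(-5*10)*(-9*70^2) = 2205000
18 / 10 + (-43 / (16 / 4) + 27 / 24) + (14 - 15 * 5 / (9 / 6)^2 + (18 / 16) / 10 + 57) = 7189 / 240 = 29.95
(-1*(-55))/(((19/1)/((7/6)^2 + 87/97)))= 22825/3492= 6.54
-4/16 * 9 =-9/4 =-2.25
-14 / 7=-2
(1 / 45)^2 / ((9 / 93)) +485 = 2946406 / 6075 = 485.01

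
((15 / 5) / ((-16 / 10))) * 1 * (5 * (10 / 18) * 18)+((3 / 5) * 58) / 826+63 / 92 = -8836263 / 94990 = -93.02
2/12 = 1/6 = 0.17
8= 8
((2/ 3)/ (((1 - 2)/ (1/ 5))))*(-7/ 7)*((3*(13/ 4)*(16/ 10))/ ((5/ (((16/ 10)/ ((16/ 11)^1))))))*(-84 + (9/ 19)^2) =-8649498/ 225625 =-38.34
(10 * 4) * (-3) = -120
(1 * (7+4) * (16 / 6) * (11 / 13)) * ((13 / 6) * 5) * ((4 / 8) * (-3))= -1210 / 3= -403.33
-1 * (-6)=6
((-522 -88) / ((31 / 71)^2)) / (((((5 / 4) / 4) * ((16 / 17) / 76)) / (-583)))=463241646472 / 961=482041255.43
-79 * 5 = -395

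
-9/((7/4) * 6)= -6/7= -0.86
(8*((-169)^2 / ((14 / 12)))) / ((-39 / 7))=-35152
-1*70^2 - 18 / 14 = -34309 / 7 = -4901.29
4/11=0.36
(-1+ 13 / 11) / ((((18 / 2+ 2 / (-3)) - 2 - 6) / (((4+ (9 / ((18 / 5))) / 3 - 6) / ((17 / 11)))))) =-0.41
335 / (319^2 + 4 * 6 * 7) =335 / 101929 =0.00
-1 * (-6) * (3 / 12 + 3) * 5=195 / 2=97.50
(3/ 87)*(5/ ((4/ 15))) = 75/ 116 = 0.65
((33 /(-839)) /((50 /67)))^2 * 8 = 9777042 /439950625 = 0.02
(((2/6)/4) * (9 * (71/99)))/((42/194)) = 6887/2772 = 2.48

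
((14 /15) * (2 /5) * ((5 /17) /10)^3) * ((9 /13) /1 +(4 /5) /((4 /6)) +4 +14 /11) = 35861 /526919250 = 0.00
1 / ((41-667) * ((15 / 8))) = -4 / 4695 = -0.00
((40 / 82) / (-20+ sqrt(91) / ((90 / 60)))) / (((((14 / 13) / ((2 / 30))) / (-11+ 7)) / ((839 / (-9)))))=-436280 / 696549-43628*sqrt(91) / 2089647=-0.83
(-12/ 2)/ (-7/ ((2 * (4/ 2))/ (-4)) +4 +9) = -3/ 10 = -0.30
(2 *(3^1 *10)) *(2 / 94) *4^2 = 960 / 47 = 20.43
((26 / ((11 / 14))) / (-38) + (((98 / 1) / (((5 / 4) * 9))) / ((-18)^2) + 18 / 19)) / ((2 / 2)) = 78802 / 761805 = 0.10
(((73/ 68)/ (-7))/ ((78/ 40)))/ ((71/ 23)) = -8395/ 329511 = -0.03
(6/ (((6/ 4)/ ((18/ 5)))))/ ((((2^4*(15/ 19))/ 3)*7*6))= 57/ 700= 0.08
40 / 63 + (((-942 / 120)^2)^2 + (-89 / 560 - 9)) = 38191189663 / 10080000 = 3788.81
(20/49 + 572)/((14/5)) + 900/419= 29688980/143717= 206.58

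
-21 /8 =-2.62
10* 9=90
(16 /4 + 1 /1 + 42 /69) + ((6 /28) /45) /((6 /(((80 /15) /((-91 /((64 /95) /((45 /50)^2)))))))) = 3414511117 /608793003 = 5.61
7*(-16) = -112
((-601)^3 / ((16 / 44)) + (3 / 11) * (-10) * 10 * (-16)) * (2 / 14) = -85282073.77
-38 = -38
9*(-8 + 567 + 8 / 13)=65475 / 13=5036.54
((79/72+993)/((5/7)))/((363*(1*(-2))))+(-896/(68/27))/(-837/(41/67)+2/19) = -1568651402591/946756893456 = -1.66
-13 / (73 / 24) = -312 / 73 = -4.27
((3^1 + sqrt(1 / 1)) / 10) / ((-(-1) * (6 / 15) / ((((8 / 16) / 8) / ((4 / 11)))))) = 11 / 64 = 0.17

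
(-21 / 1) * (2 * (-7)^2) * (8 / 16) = -1029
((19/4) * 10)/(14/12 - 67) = -57/79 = -0.72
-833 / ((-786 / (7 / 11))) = 5831 / 8646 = 0.67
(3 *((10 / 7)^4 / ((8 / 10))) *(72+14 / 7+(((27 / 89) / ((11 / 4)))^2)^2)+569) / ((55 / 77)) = 3804120838921852289 / 1575414693074915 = 2414.68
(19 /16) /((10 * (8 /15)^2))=855 /2048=0.42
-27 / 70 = -0.39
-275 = -275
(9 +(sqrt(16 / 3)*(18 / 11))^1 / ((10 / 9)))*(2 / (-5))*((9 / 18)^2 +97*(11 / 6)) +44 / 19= -121369 / 190 - 38466*sqrt(3) / 275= -881.06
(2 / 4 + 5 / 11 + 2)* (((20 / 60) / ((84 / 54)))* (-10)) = -975 / 154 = -6.33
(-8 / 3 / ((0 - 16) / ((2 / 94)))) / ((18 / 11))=11 / 5076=0.00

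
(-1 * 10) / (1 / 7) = -70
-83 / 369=-0.22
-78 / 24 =-13 / 4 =-3.25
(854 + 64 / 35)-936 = -2806 / 35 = -80.17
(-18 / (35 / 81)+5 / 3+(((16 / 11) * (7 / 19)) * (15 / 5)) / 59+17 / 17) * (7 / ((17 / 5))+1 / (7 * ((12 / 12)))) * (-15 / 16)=3304333127 / 41086892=80.42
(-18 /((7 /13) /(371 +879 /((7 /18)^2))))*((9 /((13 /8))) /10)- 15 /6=-78532835 /686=-114479.35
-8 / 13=-0.62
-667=-667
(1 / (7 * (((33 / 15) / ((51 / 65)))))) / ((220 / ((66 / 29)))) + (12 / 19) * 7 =24387267 / 5515510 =4.42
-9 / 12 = -3 / 4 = -0.75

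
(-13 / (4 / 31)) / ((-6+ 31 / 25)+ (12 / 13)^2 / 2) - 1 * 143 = -8771217 / 73244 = -119.75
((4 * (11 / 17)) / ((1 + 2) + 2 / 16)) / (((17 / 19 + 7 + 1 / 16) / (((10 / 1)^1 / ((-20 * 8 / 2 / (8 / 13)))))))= -107008 / 13364975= -0.01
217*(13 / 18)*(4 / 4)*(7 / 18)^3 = 967603 / 104976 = 9.22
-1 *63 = -63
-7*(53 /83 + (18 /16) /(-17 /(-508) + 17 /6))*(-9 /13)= 3623571 /725254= 5.00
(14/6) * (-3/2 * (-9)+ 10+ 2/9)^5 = 99365910216349/5668704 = 17528858.49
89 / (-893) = -89 / 893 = -0.10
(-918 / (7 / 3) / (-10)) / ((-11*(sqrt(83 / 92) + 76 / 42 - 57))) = 173502*sqrt(1909) / 6794988695 + 440480268 / 6794988695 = 0.07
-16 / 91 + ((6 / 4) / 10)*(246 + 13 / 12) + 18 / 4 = 60259 / 1456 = 41.39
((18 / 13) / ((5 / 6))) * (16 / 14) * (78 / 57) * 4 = 6912 / 665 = 10.39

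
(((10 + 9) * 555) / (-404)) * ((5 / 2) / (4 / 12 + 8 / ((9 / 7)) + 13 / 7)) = -664335 / 85648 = -7.76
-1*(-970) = 970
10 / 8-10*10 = -395 / 4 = -98.75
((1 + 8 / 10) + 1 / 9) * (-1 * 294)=-8428 / 15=-561.87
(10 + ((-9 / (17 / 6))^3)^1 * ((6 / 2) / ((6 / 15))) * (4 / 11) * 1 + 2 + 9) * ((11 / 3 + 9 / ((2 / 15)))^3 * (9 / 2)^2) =-484720031.41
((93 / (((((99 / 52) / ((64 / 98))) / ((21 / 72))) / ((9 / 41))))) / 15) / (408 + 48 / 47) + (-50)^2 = 284485200382 / 113794065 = 2500.00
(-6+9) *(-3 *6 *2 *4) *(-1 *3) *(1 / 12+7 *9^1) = 81756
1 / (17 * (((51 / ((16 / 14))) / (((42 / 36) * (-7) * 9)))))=-28 / 289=-0.10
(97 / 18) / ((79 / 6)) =97 / 237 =0.41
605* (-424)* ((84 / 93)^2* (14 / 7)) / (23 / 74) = -29764528640 / 22103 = -1346628.45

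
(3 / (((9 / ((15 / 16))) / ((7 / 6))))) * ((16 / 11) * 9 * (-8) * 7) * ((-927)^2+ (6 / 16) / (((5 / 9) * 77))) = -55581400287 / 242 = -229675207.80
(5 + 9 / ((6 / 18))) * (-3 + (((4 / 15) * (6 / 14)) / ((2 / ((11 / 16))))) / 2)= -3338 / 35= -95.37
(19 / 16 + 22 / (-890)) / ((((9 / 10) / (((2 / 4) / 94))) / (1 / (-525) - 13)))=-28256227 / 316234800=-0.09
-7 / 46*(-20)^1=3.04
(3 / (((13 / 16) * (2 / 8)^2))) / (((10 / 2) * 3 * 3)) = 256 / 195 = 1.31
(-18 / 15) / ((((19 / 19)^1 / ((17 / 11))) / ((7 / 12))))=-119 / 110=-1.08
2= 2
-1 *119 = -119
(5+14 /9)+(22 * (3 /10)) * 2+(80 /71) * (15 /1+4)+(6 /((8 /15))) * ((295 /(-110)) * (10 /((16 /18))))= -335427937 /1124640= -298.25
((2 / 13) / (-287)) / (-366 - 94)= 1 / 858130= 0.00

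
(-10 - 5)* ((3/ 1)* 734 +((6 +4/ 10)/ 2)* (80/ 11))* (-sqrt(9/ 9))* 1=33379.09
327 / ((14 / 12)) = 1962 / 7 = 280.29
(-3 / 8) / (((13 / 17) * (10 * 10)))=-51 / 10400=-0.00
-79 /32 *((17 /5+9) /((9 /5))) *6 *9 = -918.38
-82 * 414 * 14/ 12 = -39606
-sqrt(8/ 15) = -2 *sqrt(30)/ 15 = -0.73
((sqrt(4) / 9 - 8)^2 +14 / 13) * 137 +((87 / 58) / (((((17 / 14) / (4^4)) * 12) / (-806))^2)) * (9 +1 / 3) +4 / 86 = 2807211222.50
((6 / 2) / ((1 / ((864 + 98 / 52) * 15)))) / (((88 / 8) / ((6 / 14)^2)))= 9117765 / 14014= 650.62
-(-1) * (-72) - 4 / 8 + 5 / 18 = -650 / 9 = -72.22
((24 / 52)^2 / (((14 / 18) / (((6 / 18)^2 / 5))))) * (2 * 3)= 0.04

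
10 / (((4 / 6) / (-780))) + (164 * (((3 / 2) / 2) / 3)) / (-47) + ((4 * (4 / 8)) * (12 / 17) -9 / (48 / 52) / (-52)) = -149563507 / 12784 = -11699.27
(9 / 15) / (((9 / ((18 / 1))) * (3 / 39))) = 78 / 5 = 15.60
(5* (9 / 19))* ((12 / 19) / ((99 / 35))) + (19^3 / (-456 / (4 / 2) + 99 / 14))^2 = 36636651879296 / 37989163179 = 964.40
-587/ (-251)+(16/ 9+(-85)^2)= 16330574/ 2259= 7229.12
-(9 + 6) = -15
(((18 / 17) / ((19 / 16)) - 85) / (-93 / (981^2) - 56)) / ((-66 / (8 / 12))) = -968313381 / 63826457959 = -0.02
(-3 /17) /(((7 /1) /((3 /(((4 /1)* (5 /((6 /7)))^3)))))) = -486 /5102125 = -0.00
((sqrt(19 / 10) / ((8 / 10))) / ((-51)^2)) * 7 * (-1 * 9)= -7 * sqrt(190) / 2312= -0.04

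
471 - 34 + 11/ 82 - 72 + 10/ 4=15073/ 41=367.63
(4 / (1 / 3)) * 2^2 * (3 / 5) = 144 / 5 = 28.80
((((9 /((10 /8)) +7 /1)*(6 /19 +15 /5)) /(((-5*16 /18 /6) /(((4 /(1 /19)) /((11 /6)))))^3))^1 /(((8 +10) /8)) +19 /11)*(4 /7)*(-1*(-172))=-360496245.91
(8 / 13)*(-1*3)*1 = -24 / 13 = -1.85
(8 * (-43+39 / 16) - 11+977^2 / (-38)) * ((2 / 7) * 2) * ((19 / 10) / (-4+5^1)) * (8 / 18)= -1289704 / 105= -12282.90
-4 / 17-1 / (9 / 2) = -70 / 153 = -0.46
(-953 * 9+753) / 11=-7824 / 11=-711.27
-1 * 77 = -77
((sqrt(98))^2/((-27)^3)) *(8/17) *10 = -7840/334611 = -0.02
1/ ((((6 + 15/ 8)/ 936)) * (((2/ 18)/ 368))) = 2755584/ 7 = 393654.86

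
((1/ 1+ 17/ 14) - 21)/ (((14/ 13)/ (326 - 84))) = -413699/ 98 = -4221.42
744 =744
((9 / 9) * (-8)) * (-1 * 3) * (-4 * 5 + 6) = -336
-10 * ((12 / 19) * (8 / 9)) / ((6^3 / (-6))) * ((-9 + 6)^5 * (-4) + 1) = 77840 / 513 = 151.73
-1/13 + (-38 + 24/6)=-443/13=-34.08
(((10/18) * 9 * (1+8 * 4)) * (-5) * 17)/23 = -14025/23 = -609.78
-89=-89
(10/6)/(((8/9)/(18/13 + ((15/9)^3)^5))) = 1984933979755/497428776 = 3990.39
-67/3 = -22.33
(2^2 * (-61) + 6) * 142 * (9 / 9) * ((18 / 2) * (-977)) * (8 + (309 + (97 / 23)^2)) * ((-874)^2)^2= 58051827858336531617664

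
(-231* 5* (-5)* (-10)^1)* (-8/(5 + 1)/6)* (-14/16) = -67375/6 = -11229.17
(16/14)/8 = 1/7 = 0.14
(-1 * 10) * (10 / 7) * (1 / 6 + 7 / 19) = -3050 / 399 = -7.64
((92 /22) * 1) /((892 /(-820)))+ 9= 12647 /2453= 5.16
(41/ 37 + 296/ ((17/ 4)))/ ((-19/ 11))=-489555/ 11951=-40.96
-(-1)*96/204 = 8/17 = 0.47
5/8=0.62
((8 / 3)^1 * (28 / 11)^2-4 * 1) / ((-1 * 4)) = -1205 / 363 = -3.32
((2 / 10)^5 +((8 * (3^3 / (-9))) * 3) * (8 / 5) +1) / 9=-118958 / 9375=-12.69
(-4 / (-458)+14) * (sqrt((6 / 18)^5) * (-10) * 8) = -256640 * sqrt(3) / 6183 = -71.89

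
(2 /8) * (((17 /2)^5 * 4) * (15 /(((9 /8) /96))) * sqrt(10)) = 56794280 * sqrt(10) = 179599282.87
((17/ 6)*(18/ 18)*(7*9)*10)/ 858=595/ 286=2.08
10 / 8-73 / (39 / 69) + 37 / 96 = -159143 / 1248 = -127.52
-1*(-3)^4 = -81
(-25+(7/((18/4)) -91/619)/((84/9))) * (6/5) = -184579/6190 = -29.82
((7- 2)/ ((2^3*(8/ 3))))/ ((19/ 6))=45/ 608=0.07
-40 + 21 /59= -2339 /59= -39.64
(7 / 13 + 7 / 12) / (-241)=-175 / 37596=-0.00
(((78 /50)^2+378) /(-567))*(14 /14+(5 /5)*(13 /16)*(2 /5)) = -1400207 /1575000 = -0.89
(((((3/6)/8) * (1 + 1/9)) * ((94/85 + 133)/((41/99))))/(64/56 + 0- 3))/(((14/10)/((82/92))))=-626945/81328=-7.71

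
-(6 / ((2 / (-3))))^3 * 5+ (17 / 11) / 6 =240587 / 66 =3645.26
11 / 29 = 0.38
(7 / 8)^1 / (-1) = -7 / 8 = -0.88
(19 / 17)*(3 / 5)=57 / 85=0.67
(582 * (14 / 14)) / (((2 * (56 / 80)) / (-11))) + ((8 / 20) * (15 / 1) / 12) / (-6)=-384127 / 84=-4572.94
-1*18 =-18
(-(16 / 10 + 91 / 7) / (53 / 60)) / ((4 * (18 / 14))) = -511 / 159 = -3.21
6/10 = 3/5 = 0.60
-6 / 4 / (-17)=3 / 34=0.09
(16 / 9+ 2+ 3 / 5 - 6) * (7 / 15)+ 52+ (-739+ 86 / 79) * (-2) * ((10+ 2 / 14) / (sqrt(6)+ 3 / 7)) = -1065597061 / 1013175+ 11589046 * sqrt(6) / 4503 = 5252.33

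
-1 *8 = -8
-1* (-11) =11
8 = 8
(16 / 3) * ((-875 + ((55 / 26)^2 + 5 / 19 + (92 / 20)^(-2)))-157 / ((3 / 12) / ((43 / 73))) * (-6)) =2676978011036 / 371997561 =7196.22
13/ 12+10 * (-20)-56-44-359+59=-7187/ 12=-598.92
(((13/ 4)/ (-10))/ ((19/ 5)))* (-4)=13/ 38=0.34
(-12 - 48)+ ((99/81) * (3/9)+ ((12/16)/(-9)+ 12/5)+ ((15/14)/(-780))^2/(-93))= -127037032349/2217983040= -57.28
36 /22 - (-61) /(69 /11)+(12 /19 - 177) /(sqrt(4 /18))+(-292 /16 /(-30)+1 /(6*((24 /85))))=-361.57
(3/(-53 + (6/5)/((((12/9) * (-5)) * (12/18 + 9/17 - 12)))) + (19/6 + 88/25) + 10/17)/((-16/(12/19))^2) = 80603910723/7166498933600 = 0.01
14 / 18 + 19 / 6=71 / 18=3.94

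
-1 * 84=-84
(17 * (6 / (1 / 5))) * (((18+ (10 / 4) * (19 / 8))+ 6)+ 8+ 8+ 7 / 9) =571795 / 24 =23824.79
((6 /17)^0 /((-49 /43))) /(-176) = 43 /8624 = 0.00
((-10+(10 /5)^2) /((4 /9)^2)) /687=-81 /1832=-0.04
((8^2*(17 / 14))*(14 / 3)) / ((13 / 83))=90304 / 39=2315.49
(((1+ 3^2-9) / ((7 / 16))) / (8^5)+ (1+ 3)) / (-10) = -11469 / 28672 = -0.40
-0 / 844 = 0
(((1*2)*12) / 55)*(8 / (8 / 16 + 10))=128 / 385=0.33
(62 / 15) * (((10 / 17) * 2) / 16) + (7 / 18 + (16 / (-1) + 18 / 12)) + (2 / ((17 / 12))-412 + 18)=-124357 / 306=-406.40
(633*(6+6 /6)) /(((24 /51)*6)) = 25109 /16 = 1569.31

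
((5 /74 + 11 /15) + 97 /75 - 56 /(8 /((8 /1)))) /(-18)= 299177 /99900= 2.99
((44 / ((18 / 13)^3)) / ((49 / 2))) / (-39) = -1859 / 107163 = -0.02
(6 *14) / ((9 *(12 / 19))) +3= 160 / 9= 17.78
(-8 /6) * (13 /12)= -13 /9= -1.44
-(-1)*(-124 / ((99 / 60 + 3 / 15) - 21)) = 2480 / 383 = 6.48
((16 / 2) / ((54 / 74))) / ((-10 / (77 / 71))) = -11396 / 9585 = -1.19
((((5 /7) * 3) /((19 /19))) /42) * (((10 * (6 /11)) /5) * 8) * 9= 2160 /539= 4.01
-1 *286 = -286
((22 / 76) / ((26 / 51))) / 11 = 51 / 988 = 0.05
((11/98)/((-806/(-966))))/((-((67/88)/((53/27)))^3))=-12834121628416/5566696347303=-2.31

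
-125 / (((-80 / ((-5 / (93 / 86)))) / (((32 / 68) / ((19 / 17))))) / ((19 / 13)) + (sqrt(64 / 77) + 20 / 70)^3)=-4.19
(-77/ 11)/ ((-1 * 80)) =7/ 80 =0.09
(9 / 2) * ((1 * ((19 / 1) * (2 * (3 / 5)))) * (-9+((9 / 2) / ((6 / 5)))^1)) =-538.65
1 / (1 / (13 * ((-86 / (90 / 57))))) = -708.07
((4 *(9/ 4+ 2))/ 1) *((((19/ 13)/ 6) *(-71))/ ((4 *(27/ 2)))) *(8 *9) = -45866/ 117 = -392.02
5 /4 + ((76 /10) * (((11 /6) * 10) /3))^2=699301 /324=2158.34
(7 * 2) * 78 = 1092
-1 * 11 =-11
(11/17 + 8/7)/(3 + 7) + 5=6163/1190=5.18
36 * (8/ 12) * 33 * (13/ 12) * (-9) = -7722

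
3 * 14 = 42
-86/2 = -43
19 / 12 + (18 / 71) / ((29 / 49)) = 49705 / 24708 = 2.01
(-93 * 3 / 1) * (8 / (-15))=744 / 5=148.80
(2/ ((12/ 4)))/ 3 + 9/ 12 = 35/ 36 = 0.97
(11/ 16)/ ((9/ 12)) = 11/ 12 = 0.92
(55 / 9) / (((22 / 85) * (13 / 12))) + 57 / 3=1591 / 39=40.79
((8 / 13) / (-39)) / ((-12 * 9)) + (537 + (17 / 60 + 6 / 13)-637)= -27174029 / 273780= -99.25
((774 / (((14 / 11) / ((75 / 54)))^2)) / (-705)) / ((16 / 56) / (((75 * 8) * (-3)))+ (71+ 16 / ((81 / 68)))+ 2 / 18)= -4434375 / 286743898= -0.02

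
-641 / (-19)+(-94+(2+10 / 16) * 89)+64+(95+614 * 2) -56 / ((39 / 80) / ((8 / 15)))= 26659939 / 17784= 1499.10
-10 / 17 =-0.59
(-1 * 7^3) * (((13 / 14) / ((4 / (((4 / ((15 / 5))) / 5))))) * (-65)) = 8281 / 6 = 1380.17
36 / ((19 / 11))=396 / 19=20.84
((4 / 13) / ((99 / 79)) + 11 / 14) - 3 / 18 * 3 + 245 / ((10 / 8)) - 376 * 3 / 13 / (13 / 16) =10509886 / 117117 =89.74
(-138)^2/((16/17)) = 80937/4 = 20234.25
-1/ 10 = -0.10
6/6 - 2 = -1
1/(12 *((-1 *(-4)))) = 1/48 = 0.02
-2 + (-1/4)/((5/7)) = -2.35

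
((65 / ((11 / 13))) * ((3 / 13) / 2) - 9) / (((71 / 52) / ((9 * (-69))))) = 48438 / 781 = 62.02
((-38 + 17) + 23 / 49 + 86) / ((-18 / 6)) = -3208 / 147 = -21.82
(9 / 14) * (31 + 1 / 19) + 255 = 274.96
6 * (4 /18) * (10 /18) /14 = 10 /189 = 0.05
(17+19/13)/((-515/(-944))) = 45312/1339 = 33.84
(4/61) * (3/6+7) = 30/61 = 0.49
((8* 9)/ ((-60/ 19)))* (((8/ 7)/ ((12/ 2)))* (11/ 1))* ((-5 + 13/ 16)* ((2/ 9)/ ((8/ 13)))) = 182039/ 2520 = 72.24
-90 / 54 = -5 / 3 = -1.67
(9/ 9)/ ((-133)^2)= 1/ 17689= 0.00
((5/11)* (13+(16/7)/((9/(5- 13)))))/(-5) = -691/693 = -1.00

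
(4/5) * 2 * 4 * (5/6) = 16/3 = 5.33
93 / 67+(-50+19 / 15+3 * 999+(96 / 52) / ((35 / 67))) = 270083881 / 91455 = 2953.19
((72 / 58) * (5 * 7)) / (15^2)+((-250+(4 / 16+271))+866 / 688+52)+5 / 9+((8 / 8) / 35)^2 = 8277302819 / 109985400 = 75.26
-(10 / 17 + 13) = -231 / 17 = -13.59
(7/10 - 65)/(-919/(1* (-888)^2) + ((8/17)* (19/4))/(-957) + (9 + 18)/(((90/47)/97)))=-1374822127008/29243225655107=-0.05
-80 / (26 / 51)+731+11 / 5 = 37458 / 65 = 576.28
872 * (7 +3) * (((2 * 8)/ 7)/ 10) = 13952/ 7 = 1993.14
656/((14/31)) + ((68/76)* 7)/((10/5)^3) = 1546369/1064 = 1453.35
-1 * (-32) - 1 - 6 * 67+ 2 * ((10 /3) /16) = -4447 /12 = -370.58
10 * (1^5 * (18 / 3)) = 60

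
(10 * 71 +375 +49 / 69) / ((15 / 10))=149828 / 207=723.81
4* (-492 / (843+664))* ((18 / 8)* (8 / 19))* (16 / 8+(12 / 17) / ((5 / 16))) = -12823488 / 2433805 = -5.27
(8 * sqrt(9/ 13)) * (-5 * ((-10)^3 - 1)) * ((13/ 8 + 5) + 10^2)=985215 * sqrt(13)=3552243.20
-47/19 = -2.47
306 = 306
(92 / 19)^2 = 8464 / 361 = 23.45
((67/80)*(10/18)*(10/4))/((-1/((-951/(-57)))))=-106195/5472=-19.41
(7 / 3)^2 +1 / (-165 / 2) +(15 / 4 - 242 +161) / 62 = 513917 / 122760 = 4.19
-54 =-54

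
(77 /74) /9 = 77 /666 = 0.12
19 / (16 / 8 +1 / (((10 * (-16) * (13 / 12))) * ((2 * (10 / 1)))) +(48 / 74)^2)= 270514400 / 34461493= 7.85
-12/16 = -3/4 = -0.75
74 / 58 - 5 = -108 / 29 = -3.72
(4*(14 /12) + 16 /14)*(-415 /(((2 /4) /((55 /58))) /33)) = -30631150 /203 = -150892.36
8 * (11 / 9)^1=88 / 9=9.78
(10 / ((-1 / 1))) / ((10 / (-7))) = 7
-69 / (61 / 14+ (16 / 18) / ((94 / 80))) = -408618 / 30283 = -13.49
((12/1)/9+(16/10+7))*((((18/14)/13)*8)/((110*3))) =596/25025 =0.02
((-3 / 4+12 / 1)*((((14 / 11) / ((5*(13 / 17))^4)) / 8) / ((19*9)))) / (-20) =-584647 / 238769960000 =-0.00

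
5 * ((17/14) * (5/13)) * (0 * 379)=0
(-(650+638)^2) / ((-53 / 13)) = 21566272 / 53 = 406910.79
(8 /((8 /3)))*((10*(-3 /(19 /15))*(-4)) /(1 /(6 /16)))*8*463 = 7500600 /19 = 394768.42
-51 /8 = -6.38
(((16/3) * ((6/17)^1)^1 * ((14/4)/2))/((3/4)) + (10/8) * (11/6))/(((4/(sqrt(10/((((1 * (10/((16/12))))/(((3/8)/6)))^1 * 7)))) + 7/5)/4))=-4545/162962 + 90900 * sqrt(21)/570367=0.70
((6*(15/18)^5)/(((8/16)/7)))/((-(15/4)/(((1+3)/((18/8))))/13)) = -455000/2187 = -208.05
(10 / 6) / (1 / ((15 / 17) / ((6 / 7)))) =175 / 102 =1.72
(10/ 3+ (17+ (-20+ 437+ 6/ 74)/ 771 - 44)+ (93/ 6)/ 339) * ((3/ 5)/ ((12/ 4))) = -148799003/ 32235510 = -4.62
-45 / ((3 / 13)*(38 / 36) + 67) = -702 / 1049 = -0.67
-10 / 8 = -5 / 4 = -1.25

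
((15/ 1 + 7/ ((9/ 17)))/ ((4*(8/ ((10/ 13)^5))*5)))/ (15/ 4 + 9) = 0.00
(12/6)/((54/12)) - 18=-158/9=-17.56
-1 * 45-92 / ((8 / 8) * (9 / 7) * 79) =-45.91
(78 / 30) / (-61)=-13 / 305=-0.04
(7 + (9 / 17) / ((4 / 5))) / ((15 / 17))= 521 / 60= 8.68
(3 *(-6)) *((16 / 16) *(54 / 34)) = -486 / 17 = -28.59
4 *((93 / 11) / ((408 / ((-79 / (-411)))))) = 0.02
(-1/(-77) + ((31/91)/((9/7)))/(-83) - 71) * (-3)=53082713/249249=212.97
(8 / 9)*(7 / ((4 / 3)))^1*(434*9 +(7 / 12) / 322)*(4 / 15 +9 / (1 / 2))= 2067712367 / 6210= 332964.95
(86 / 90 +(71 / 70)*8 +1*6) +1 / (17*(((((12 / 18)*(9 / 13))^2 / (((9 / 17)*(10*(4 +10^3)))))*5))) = 28095853 / 91035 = 308.63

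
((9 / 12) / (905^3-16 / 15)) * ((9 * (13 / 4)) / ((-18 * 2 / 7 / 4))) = -4095 / 177892229744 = -0.00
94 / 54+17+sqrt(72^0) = 533 / 27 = 19.74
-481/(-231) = 481/231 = 2.08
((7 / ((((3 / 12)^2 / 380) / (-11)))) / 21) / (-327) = 66880 / 981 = 68.18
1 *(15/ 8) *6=45/ 4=11.25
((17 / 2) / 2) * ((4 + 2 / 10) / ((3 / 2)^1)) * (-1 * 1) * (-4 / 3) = 238 / 15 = 15.87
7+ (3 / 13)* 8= 115 / 13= 8.85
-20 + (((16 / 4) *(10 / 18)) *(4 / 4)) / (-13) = -2360 / 117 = -20.17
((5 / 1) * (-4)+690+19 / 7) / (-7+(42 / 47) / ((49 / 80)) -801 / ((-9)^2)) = -43.60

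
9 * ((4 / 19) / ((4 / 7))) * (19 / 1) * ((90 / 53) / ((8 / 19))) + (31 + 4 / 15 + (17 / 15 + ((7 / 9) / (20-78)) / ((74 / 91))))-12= 702381422 / 2559105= 274.46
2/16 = 1/8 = 0.12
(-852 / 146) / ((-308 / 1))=213 / 11242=0.02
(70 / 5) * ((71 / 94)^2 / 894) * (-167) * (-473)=2787355417 / 3949692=705.71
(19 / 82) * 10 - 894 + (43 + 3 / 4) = -139061 / 164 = -847.93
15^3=3375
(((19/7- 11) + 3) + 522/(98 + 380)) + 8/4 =-3670/1673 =-2.19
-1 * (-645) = 645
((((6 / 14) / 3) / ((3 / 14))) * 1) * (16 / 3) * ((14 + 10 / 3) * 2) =3328 / 27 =123.26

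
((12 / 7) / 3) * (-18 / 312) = -3 / 91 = -0.03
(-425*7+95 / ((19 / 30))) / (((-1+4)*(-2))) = 2825 / 6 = 470.83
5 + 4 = 9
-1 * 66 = -66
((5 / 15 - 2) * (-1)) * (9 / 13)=15 / 13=1.15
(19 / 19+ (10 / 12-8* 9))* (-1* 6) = 421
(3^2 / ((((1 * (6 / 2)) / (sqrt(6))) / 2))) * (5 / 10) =3 * sqrt(6) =7.35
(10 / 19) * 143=1430 / 19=75.26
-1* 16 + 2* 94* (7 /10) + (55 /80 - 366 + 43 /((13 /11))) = -221861 /1040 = -213.33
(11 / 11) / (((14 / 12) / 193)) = 1158 / 7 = 165.43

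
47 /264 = 0.18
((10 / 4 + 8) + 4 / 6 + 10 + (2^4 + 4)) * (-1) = -247 / 6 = -41.17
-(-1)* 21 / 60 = 7 / 20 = 0.35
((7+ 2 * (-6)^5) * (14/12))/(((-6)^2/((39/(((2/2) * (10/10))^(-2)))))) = -19647.15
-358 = -358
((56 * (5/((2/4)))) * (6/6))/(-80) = -7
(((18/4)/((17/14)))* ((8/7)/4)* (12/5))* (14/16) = 189/85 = 2.22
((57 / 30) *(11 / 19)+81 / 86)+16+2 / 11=43099 / 2365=18.22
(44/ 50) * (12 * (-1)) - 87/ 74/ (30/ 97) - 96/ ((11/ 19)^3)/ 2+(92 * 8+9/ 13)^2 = 451470388293057/ 832274300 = 542453.84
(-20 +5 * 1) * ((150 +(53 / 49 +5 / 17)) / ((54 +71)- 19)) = -21.42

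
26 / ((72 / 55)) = 715 / 36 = 19.86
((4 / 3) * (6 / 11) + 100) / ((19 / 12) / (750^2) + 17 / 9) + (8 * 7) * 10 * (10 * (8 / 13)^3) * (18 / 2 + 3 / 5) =3876835195750080 / 308129709173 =12581.83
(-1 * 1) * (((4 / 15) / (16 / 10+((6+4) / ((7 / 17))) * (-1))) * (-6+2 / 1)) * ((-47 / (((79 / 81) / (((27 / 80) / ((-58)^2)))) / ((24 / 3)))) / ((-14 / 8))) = -137052 / 131881415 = -0.00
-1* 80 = -80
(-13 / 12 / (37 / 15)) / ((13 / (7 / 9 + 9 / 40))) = -361 / 10656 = -0.03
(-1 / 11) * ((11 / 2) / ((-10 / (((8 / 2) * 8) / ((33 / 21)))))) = 56 / 55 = 1.02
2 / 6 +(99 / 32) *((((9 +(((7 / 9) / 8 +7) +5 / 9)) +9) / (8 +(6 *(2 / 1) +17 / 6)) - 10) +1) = -1264415 / 52608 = -24.03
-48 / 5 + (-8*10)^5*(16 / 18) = -131072000432 / 45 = -2912711120.71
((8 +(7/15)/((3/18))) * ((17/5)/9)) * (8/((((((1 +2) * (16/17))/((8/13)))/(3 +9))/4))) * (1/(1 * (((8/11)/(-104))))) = -48829.44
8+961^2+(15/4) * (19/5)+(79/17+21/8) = 923550.52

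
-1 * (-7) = 7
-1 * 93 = -93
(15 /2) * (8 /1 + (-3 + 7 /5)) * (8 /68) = 96 /17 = 5.65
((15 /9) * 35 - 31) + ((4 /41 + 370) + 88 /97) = 4752572 /11931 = 398.34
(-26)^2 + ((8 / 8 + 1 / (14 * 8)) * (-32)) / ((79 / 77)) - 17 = 627.53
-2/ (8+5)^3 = -2/ 2197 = -0.00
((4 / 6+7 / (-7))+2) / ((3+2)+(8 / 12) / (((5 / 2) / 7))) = 25 / 103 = 0.24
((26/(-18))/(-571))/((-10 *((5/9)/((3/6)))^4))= -9477/57100000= -0.00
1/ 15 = 0.07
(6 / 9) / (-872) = -1 / 1308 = -0.00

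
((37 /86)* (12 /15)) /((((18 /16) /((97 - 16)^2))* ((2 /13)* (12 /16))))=3740256 /215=17396.54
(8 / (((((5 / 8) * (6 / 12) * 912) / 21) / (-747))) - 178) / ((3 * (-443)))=0.47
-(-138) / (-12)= -23 / 2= -11.50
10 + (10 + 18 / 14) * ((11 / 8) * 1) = 1429 / 56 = 25.52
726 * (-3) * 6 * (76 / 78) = -165528 / 13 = -12732.92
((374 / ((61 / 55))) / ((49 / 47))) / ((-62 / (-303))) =146468685 / 92659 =1580.73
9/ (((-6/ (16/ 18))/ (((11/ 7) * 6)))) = -88/ 7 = -12.57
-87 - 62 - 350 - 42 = -541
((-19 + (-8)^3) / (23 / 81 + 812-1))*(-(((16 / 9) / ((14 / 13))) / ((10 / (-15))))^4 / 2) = 970617024 / 78889657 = 12.30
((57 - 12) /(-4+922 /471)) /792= -2355 /84656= -0.03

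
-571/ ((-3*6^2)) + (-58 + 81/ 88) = -123059/ 2376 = -51.79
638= 638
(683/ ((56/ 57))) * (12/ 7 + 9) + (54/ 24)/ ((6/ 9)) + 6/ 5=3652023/ 490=7453.11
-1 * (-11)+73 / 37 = 480 / 37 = 12.97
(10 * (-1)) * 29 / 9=-290 / 9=-32.22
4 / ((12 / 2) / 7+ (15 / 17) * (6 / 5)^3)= 5950 / 3543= 1.68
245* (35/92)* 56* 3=360150/23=15658.70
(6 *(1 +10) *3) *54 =10692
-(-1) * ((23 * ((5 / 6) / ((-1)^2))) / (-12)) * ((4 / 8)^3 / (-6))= 0.03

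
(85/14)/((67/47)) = 3995/938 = 4.26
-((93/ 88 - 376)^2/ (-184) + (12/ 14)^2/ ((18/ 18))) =763.30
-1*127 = -127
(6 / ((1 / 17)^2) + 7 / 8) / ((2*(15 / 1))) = 13879 / 240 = 57.83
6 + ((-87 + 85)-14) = -10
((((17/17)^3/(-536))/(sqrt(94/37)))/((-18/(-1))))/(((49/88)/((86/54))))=-473 * sqrt(3478)/149980572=-0.00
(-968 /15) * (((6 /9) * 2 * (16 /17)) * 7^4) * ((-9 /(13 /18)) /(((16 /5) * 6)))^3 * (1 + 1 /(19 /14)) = 524179777275 /5677048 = 92333.16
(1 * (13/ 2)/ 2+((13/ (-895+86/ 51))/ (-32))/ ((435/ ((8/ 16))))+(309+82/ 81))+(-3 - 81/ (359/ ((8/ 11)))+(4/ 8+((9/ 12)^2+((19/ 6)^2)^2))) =55679226964415729/ 135236621234880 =411.72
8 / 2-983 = -979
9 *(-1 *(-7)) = 63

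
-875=-875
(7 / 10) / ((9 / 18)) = 7 / 5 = 1.40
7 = 7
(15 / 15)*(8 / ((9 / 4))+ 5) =77 / 9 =8.56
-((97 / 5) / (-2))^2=-9409 / 100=-94.09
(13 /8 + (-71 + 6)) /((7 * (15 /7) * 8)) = -169 /320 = -0.53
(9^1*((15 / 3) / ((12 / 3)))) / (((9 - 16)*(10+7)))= -45 / 476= -0.09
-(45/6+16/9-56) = 841/18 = 46.72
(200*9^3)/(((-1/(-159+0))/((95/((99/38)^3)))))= 165768312000/1331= 124544186.33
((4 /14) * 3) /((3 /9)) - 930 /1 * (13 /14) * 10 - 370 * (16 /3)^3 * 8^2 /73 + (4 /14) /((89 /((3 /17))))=-1207471473790 /20874861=-57843.33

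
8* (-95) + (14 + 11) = -735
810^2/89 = 656100/89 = 7371.91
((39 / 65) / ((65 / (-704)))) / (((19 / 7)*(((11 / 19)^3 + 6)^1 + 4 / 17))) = -90729408 / 243646325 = -0.37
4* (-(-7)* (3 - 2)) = 28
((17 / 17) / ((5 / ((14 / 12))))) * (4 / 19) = 14 / 285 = 0.05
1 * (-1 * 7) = -7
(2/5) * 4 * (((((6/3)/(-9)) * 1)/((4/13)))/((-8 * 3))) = 13/270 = 0.05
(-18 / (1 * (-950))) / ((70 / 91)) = 117 / 4750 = 0.02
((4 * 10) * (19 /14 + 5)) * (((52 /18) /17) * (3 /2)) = 23140 /357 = 64.82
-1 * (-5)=5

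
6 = 6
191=191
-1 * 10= -10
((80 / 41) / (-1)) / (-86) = 40 / 1763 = 0.02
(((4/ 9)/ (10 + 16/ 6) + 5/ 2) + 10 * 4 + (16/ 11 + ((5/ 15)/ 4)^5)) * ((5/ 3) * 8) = 11438600725/ 19502208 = 586.53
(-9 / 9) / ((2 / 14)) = -7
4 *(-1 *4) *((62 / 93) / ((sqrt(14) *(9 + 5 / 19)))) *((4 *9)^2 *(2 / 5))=-16416 *sqrt(14) / 385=-159.54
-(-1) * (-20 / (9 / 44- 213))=880 / 9363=0.09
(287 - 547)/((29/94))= -24440/29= -842.76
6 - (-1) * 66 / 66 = 7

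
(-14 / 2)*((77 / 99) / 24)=-49 / 216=-0.23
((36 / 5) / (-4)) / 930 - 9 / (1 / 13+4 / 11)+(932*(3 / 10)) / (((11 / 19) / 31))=1784387359 / 119350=14950.88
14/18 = 7/9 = 0.78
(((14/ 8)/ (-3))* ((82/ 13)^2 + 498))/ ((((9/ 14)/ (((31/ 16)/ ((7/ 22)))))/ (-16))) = 216944882/ 4563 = 47544.35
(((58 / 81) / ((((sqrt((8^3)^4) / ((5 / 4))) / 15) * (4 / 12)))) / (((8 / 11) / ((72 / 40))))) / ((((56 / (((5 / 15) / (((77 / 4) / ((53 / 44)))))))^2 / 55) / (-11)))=-2036525 / 63806839455744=-0.00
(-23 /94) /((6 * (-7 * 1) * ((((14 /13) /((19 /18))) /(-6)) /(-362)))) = 1028261 /82908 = 12.40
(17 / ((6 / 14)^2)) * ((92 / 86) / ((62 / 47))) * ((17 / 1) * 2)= 2551.98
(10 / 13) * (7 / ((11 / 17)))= 1190 / 143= 8.32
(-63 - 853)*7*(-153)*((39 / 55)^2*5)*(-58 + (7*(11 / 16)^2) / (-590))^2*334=4781834661480066756413757 / 1725239296000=2771693568867.14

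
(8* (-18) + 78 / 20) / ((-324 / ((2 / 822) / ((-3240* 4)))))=-467 / 5752684800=-0.00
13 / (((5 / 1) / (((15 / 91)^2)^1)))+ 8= 5141 / 637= 8.07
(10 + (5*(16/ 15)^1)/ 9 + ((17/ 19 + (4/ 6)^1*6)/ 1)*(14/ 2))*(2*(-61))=-2807342/ 513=-5472.40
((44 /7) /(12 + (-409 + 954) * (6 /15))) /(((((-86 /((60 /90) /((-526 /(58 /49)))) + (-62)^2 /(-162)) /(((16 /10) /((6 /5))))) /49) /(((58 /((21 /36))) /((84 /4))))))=15985728 /108353422625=0.00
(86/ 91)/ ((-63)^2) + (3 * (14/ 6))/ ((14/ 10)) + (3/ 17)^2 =525179120/ 104380731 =5.03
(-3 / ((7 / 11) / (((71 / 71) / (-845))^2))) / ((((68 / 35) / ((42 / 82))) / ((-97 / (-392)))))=-9603 / 22295859040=-0.00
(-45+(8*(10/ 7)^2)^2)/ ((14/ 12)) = 3191730/ 16807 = 189.90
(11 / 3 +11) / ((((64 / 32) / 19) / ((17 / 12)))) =3553 / 18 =197.39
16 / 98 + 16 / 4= 204 / 49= 4.16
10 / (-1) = -10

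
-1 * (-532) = 532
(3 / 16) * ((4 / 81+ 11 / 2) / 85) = 899 / 73440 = 0.01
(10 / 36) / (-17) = -5 / 306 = -0.02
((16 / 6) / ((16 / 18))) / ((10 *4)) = 3 / 40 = 0.08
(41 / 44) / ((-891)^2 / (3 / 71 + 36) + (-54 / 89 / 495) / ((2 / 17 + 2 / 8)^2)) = 9726865625 / 229924382124972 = 0.00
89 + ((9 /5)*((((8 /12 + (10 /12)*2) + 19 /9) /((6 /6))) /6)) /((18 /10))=2423 /27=89.74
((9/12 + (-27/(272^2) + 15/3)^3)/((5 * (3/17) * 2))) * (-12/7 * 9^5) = -601269852152068544673/83374366523392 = -7211687.20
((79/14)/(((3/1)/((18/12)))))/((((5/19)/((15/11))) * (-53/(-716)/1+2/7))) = 268679/6611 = 40.64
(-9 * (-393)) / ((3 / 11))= 12969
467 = 467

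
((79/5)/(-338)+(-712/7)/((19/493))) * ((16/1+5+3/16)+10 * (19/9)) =-3613348988777/32366880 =-111637.24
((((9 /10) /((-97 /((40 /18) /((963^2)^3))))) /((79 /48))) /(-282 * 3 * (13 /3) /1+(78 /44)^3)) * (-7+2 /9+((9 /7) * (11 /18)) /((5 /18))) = -423875584 /25011854204685451033971075796215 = -0.00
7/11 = 0.64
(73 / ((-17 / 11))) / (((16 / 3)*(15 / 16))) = -803 / 85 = -9.45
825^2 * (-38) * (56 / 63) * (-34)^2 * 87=-2312150280000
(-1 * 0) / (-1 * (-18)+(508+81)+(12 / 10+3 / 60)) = 0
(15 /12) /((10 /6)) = 3 /4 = 0.75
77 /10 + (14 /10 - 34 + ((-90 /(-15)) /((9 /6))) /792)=-12323 /495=-24.89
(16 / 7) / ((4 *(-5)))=-4 / 35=-0.11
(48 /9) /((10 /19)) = 152 /15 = 10.13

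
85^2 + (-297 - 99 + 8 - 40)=6797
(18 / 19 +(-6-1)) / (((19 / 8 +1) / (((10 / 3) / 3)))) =-9200 / 4617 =-1.99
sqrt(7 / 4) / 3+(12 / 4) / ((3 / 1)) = sqrt(7) / 6+1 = 1.44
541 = 541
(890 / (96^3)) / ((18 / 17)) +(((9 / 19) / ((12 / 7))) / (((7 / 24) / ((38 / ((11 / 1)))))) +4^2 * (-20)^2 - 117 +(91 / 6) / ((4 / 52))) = 567877174543 / 87588864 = 6483.44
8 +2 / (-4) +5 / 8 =65 / 8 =8.12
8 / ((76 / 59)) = 118 / 19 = 6.21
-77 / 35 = -11 / 5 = -2.20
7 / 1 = 7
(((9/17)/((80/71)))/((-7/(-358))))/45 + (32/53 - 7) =-7394623/1261400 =-5.86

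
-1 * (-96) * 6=576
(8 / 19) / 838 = 4 / 7961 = 0.00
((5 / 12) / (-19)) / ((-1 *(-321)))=-5 / 73188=-0.00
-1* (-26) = 26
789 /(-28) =-789 /28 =-28.18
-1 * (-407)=407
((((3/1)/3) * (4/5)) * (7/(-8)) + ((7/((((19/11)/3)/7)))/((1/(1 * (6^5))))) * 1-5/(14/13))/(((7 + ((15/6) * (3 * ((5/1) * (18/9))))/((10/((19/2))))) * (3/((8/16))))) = 880158334/624435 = 1409.53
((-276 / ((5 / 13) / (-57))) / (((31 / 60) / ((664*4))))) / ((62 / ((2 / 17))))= 6518333952 / 16337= 398992.10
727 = 727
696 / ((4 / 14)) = 2436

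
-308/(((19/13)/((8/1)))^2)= -3331328/361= -9228.06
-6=-6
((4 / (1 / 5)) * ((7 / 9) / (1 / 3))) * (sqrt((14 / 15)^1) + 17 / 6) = 28 * sqrt(210) / 9 + 1190 / 9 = 177.31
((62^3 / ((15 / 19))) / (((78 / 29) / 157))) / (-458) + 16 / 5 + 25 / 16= -82457953051 / 2143440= -38469.91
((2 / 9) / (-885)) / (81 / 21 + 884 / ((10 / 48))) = -14 / 236794671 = -0.00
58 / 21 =2.76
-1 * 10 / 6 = -5 / 3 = -1.67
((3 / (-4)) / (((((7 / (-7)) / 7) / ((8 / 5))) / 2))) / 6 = 14 / 5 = 2.80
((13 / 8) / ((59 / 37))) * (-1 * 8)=-8.15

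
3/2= 1.50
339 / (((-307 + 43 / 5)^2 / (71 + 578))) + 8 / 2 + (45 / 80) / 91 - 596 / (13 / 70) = -324393833039 / 101285912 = -3202.75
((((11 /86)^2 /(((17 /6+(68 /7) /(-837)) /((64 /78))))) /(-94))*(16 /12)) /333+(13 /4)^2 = 700739055592981 /66342160382160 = 10.56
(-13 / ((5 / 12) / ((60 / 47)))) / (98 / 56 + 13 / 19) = -142272 / 8695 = -16.36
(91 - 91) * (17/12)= 0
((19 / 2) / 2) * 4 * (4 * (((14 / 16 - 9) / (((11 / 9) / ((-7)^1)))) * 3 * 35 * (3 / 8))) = 24508575 / 176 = 139253.27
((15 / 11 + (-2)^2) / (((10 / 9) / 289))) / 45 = 17051 / 550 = 31.00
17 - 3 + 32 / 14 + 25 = 289 / 7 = 41.29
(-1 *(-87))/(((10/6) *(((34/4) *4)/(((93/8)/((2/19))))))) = 169.55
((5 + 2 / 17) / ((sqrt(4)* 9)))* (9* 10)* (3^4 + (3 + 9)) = 40455 / 17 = 2379.71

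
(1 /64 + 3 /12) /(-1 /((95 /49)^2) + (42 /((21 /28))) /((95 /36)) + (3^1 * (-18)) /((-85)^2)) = 44339825 /3496697408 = 0.01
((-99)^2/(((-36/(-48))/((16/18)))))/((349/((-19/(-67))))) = 220704/23383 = 9.44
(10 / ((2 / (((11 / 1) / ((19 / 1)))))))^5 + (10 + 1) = 214.26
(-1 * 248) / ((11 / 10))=-2480 / 11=-225.45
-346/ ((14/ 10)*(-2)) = 865/ 7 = 123.57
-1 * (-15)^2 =-225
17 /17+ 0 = 1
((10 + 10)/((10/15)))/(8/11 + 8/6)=495/34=14.56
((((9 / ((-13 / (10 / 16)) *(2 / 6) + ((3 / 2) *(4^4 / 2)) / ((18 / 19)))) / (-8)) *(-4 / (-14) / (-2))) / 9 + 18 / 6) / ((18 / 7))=54807 / 46976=1.17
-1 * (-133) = 133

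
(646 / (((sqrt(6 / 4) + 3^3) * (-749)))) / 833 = -684 / 17799985 + 38 * sqrt(6) / 53399955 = -0.00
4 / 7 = 0.57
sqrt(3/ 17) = sqrt(51)/ 17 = 0.42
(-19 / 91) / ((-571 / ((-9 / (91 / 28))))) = -684 / 675493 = -0.00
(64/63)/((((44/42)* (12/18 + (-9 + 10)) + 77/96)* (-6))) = -1024/15411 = -0.07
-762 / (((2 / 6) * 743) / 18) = -41148 / 743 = -55.38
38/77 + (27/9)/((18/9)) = 307/154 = 1.99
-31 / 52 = -0.60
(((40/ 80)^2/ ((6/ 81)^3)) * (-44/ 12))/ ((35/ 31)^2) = -69356331/ 39200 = -1769.29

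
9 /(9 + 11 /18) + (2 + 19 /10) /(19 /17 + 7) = 1.42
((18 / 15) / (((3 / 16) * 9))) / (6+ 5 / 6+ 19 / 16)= 512 / 5775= 0.09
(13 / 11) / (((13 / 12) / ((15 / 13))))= 180 / 143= 1.26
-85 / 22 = -3.86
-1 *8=-8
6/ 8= 3/ 4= 0.75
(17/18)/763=17/13734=0.00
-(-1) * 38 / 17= 38 / 17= 2.24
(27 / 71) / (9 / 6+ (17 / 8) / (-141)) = 30456 / 118925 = 0.26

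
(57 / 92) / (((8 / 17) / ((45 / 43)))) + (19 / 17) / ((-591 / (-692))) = 854207339 / 317967456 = 2.69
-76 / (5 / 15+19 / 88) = -20064 / 145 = -138.37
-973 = -973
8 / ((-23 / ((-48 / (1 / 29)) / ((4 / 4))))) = 11136 / 23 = 484.17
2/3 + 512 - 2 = 1532/3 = 510.67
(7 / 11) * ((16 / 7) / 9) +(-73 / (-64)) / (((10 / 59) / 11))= 4700563 / 63360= 74.19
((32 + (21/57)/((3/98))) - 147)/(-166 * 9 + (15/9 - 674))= 5869/123481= 0.05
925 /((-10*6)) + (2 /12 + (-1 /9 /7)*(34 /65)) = -249931 /16380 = -15.26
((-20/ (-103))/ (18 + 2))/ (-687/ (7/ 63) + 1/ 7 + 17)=-7/ 4445583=-0.00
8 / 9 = 0.89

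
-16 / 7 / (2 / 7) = -8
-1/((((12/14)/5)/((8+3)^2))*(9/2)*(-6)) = 4235/162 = 26.14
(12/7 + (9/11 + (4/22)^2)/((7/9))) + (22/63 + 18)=23041/1089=21.16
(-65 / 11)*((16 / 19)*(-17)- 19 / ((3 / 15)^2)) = 604305 / 209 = 2891.41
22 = 22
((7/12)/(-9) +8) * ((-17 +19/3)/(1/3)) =-6856/27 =-253.93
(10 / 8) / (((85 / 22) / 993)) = 10923 / 34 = 321.26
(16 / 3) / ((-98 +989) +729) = 4 / 1215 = 0.00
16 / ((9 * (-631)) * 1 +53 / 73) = -584 / 207257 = -0.00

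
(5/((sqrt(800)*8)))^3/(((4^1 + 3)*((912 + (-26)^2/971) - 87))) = 0.00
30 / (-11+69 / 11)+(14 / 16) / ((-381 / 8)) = -63047 / 9906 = -6.36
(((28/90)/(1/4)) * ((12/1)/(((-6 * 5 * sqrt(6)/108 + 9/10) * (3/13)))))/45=29120 * sqrt(6)/25299 + 17472/4685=6.55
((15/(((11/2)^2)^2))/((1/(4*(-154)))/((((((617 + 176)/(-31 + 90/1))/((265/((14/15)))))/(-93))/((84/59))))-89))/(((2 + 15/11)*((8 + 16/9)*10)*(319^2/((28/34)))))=-8393112/1757444980249032349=-0.00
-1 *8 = -8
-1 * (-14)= 14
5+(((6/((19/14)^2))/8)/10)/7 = 18071/3610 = 5.01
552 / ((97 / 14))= 79.67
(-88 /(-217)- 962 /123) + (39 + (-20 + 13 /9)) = 1043258 /80073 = 13.03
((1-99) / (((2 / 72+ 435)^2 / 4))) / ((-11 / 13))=6604416 / 2697936131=0.00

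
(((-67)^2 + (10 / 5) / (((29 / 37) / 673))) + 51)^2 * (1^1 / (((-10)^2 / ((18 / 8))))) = 74089029249 / 84100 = 880963.49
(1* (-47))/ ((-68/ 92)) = 1081/ 17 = 63.59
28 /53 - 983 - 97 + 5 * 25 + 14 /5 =-252193 /265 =-951.67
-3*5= -15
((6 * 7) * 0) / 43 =0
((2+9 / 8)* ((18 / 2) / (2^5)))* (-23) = -5175 / 256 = -20.21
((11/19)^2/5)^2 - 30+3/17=-1651569778/55386425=-29.82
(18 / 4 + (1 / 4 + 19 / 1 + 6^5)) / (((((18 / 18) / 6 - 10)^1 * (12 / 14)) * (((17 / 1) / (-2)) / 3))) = 326.61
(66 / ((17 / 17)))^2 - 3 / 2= 8709 / 2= 4354.50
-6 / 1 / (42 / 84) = -12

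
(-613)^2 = 375769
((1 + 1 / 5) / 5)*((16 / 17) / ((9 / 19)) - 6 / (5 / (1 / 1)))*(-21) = -8428 / 2125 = -3.97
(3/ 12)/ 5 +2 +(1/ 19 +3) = 1939/ 380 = 5.10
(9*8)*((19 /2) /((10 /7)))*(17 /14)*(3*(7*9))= 549423 /5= 109884.60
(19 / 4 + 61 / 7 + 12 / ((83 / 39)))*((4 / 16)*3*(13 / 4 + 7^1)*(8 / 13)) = 420045 / 4648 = 90.37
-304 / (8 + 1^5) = -304 / 9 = -33.78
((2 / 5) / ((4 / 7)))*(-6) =-21 / 5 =-4.20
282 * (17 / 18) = 799 / 3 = 266.33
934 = 934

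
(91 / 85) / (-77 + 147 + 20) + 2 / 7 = 15937 / 53550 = 0.30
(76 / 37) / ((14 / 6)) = 228 / 259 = 0.88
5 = 5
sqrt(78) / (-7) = -sqrt(78) / 7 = -1.26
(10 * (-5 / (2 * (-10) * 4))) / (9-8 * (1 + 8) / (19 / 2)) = 95 / 216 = 0.44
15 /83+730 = 60605 /83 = 730.18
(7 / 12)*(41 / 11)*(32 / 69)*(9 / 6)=1.51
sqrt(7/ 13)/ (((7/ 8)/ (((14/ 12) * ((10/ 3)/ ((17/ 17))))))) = 40 * sqrt(91)/ 117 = 3.26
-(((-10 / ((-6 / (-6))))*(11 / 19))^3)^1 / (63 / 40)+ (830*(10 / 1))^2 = 29768593370000 / 432117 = 68890123.21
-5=-5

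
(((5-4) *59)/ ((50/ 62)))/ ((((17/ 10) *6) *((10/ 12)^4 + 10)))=790128/ 1154725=0.68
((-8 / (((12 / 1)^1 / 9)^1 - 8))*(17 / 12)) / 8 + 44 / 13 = 3741 / 1040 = 3.60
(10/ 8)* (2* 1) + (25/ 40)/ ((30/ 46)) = 83/ 24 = 3.46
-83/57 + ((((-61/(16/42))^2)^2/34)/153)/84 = 811314106157/539787264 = 1503.03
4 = 4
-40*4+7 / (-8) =-1287 / 8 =-160.88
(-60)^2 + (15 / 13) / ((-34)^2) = 54100815 / 15028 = 3600.00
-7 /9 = -0.78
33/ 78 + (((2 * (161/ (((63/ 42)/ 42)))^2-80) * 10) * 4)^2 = 68720647333574246411/ 26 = 2643101820522086400.42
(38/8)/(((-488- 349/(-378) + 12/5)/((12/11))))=-107730/10076429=-0.01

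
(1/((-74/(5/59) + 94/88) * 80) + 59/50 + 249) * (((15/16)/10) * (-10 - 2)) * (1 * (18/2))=-388814447727/153495200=-2533.07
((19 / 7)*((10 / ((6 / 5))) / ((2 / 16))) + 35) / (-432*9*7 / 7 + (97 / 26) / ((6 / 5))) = -235820 / 4242301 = -0.06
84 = 84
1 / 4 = 0.25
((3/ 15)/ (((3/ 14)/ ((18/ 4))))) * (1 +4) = 21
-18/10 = -1.80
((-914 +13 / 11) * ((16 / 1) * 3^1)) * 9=-4337712 / 11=-394337.45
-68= -68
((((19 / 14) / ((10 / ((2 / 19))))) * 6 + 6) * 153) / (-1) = -32589 / 35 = -931.11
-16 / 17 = -0.94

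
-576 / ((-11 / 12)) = 6912 / 11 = 628.36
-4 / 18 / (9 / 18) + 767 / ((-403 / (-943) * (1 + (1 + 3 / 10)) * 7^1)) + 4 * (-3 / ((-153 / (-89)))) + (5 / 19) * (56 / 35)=65902210 / 630819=104.47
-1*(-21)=21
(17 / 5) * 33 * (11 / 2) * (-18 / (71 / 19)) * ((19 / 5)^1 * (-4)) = 45182.15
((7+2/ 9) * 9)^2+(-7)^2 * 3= 4372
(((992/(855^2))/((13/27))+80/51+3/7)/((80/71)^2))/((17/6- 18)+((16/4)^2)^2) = 0.01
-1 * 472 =-472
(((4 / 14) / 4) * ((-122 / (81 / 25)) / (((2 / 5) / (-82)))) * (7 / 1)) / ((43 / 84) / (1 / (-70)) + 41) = 625250 / 837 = 747.01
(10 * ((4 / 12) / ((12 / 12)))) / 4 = 5 / 6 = 0.83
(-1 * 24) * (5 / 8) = -15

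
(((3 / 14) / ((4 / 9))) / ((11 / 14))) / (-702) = -1 / 1144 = -0.00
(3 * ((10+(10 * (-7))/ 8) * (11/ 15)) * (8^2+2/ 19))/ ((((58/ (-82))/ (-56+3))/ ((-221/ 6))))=-36977941/ 76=-486551.86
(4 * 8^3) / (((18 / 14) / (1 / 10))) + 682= 37858 / 45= 841.29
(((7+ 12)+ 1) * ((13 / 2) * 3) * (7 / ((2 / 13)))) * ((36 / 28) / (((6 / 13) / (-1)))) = -98865 / 2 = -49432.50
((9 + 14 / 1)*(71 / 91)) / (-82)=-1633 / 7462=-0.22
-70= -70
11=11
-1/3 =-0.33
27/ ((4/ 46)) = 621/ 2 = 310.50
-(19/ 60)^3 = -6859/ 216000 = -0.03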